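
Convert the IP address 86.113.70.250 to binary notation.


86 = 01010110
113 = 01110001
70 = 01000110
250 = 11111010
Binary: 01010110.01110001.01000110.11111010


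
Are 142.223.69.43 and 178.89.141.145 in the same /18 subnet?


Mask: 255.255.192.0
142.223.69.43 AND mask = 142.223.64.0
178.89.141.145 AND mask = 178.89.128.0
No, different subnets (142.223.64.0 vs 178.89.128.0)


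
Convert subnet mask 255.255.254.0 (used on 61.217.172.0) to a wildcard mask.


Subnet mask: 255.255.254.0
Wildcard = 255.255.255.255 - subnet mask
255 - 255 = 0
255 - 255 = 0
255 - 254 = 1
255 - 0 = 255
Wildcard: 0.0.1.255


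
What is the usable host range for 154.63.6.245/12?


Network: 154.48.0.0
Broadcast: 154.63.255.255
First usable = network + 1
Last usable = broadcast - 1
Range: 154.48.0.1 to 154.63.255.254


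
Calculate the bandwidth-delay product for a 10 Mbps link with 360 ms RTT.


BDP = bandwidth * RTT
= 10 Mbps * 360 ms
= 10 * 1e6 * 360 / 1000 bits
= 3600000 bits
= 450000 bytes
= 439.4531 KB
BDP = 3600000 bits (450000 bytes)


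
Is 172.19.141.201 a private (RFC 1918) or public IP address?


RFC 1918 private ranges:
  10.0.0.0/8 (10.0.0.0 - 10.255.255.255)
  172.16.0.0/12 (172.16.0.0 - 172.31.255.255)
  192.168.0.0/16 (192.168.0.0 - 192.168.255.255)
Private (in 172.16.0.0/12)


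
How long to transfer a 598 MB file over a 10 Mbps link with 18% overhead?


Effective throughput = 10 * (1 - 18/100) = 8.2 Mbps
File size in Mb = 598 * 8 = 4784 Mb
Time = 4784 / 8.2
Time = 583.4146 seconds


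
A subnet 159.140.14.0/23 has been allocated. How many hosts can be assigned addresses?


Host bits = 32 - 23 = 9
Total addresses = 2^9 = 512
Usable = total - 2 (network and broadcast)
Usable hosts: 510


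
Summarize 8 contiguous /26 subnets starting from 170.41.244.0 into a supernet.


Original prefix: /26
Number of subnets: 8 = 2^3
New prefix = 26 - 3 = 23
Supernet: 170.41.244.0/23


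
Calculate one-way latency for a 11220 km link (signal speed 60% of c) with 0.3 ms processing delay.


Speed = 0.6 * 3e5 km/s = 180000 km/s
Propagation delay = 11220 / 180000 = 0.0623 s = 62.3333 ms
Processing delay = 0.3 ms
Total one-way latency = 62.6333 ms


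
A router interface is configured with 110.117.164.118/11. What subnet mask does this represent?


/11 means 11 network bits, 21 host bits
Binary: 11111111111000000000000000000000
Mask: 255.224.0.0


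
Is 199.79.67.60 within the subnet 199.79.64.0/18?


Subnet network: 199.79.64.0
Test IP AND mask: 199.79.64.0
Yes, 199.79.67.60 is in 199.79.64.0/18


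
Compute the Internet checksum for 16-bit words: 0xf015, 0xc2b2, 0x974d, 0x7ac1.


Sum all words (with carry folding):
+ 0xf015 = 0xf015
+ 0xc2b2 = 0xb2c8
+ 0x974d = 0x4a16
+ 0x7ac1 = 0xc4d7
One's complement: ~0xc4d7
Checksum = 0x3b28


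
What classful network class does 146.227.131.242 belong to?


First octet: 146
Binary: 10010010
10xxxxxx -> Class B (128-191)
Class B, default mask 255.255.0.0 (/16)


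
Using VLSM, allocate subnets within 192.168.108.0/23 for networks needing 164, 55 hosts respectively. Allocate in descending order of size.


164 hosts -> /24 (254 usable): 192.168.108.0/24
55 hosts -> /26 (62 usable): 192.168.109.0/26
Allocation: 192.168.108.0/24 (164 hosts, 254 usable); 192.168.109.0/26 (55 hosts, 62 usable)


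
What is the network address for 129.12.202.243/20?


IP:   10000001.00001100.11001010.11110011
Mask: 11111111.11111111.11110000.00000000
AND operation:
Net:  10000001.00001100.11000000.00000000
Network: 129.12.192.0/20


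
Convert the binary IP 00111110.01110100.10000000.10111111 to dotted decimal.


00111110 = 62
01110100 = 116
10000000 = 128
10111111 = 191
IP: 62.116.128.191


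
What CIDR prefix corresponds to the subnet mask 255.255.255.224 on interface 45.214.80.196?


Binary: 11111111.11111111.11111111.11100000
Count leading 1s
Prefix: /27


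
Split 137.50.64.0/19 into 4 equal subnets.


New prefix = 19 + 2 = 21
Each subnet has 2048 addresses
  137.50.64.0/21
  137.50.72.0/21
  137.50.80.0/21
  137.50.88.0/21
Subnets: 137.50.64.0/21, 137.50.72.0/21, 137.50.80.0/21, 137.50.88.0/21


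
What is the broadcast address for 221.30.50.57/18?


Network: 221.30.0.0/18
Host bits = 14
Set all host bits to 1:
Broadcast: 221.30.63.255


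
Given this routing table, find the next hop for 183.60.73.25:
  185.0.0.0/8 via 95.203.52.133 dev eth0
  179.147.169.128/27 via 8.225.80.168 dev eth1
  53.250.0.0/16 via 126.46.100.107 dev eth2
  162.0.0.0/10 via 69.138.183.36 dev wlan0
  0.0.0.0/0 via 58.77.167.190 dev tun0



Longest prefix match for 183.60.73.25:
  /8 185.0.0.0: no
  /27 179.147.169.128: no
  /16 53.250.0.0: no
  /10 162.0.0.0: no
  /0 0.0.0.0: MATCH
Selected: next-hop 58.77.167.190 via tun0 (matched /0)


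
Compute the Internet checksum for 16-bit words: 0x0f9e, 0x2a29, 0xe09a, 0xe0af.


Sum all words (with carry folding):
+ 0x0f9e = 0x0f9e
+ 0x2a29 = 0x39c7
+ 0xe09a = 0x1a62
+ 0xe0af = 0xfb11
One's complement: ~0xfb11
Checksum = 0x04ee


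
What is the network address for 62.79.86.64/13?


IP:   00111110.01001111.01010110.01000000
Mask: 11111111.11111000.00000000.00000000
AND operation:
Net:  00111110.01001000.00000000.00000000
Network: 62.72.0.0/13


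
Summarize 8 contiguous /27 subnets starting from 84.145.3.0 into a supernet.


Original prefix: /27
Number of subnets: 8 = 2^3
New prefix = 27 - 3 = 24
Supernet: 84.145.3.0/24


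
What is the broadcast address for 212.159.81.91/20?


Network: 212.159.80.0/20
Host bits = 12
Set all host bits to 1:
Broadcast: 212.159.95.255


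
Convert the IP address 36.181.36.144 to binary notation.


36 = 00100100
181 = 10110101
36 = 00100100
144 = 10010000
Binary: 00100100.10110101.00100100.10010000


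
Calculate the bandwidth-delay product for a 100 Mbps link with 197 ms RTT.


BDP = bandwidth * RTT
= 100 Mbps * 197 ms
= 100 * 1e6 * 197 / 1000 bits
= 19700000 bits
= 2462500 bytes
= 2404.7852 KB
BDP = 19700000 bits (2462500 bytes)


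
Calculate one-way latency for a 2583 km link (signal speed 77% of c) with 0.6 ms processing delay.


Speed = 0.77 * 3e5 km/s = 231000 km/s
Propagation delay = 2583 / 231000 = 0.0112 s = 11.1818 ms
Processing delay = 0.6 ms
Total one-way latency = 11.7818 ms


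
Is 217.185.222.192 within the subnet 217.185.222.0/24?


Subnet network: 217.185.222.0
Test IP AND mask: 217.185.222.0
Yes, 217.185.222.192 is in 217.185.222.0/24


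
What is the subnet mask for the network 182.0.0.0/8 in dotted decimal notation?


/8 means 8 network bits, 24 host bits
Binary: 11111111000000000000000000000000
Mask: 255.0.0.0


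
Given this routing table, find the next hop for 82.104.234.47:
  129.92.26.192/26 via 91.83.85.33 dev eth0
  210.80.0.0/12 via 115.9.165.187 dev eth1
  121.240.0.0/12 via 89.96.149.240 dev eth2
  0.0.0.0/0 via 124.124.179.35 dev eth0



Longest prefix match for 82.104.234.47:
  /26 129.92.26.192: no
  /12 210.80.0.0: no
  /12 121.240.0.0: no
  /0 0.0.0.0: MATCH
Selected: next-hop 124.124.179.35 via eth0 (matched /0)


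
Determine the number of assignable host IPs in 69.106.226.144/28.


Host bits = 32 - 28 = 4
Total addresses = 2^4 = 16
Usable = total - 2 (network and broadcast)
Usable hosts: 14


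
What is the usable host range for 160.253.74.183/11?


Network: 160.224.0.0
Broadcast: 160.255.255.255
First usable = network + 1
Last usable = broadcast - 1
Range: 160.224.0.1 to 160.255.255.254


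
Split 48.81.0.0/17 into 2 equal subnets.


New prefix = 17 + 1 = 18
Each subnet has 16384 addresses
  48.81.0.0/18
  48.81.64.0/18
Subnets: 48.81.0.0/18, 48.81.64.0/18


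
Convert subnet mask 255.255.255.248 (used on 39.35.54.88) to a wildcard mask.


Subnet mask: 255.255.255.248
Wildcard = 255.255.255.255 - subnet mask
255 - 255 = 0
255 - 255 = 0
255 - 255 = 0
255 - 248 = 7
Wildcard: 0.0.0.7


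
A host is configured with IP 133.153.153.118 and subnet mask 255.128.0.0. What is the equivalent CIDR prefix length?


Binary: 11111111.10000000.00000000.00000000
Count leading 1s
Prefix: /9


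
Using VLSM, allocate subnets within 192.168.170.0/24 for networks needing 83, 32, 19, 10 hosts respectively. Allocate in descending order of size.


83 hosts -> /25 (126 usable): 192.168.170.0/25
32 hosts -> /26 (62 usable): 192.168.170.128/26
19 hosts -> /27 (30 usable): 192.168.170.192/27
10 hosts -> /28 (14 usable): 192.168.170.224/28
Allocation: 192.168.170.0/25 (83 hosts, 126 usable); 192.168.170.128/26 (32 hosts, 62 usable); 192.168.170.192/27 (19 hosts, 30 usable); 192.168.170.224/28 (10 hosts, 14 usable)


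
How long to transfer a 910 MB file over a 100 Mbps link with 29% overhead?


Effective throughput = 100 * (1 - 29/100) = 71 Mbps
File size in Mb = 910 * 8 = 7280 Mb
Time = 7280 / 71
Time = 102.5352 seconds


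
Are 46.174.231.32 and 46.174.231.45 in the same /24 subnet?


Mask: 255.255.255.0
46.174.231.32 AND mask = 46.174.231.0
46.174.231.45 AND mask = 46.174.231.0
Yes, same subnet (46.174.231.0)


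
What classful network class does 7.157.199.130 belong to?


First octet: 7
Binary: 00000111
0xxxxxxx -> Class A (1-126)
Class A, default mask 255.0.0.0 (/8)


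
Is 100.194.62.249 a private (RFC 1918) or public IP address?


RFC 1918 private ranges:
  10.0.0.0/8 (10.0.0.0 - 10.255.255.255)
  172.16.0.0/12 (172.16.0.0 - 172.31.255.255)
  192.168.0.0/16 (192.168.0.0 - 192.168.255.255)
Public (not in any RFC 1918 range)


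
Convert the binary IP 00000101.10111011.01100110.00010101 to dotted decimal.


00000101 = 5
10111011 = 187
01100110 = 102
00010101 = 21
IP: 5.187.102.21


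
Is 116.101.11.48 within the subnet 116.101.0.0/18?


Subnet network: 116.101.0.0
Test IP AND mask: 116.101.0.0
Yes, 116.101.11.48 is in 116.101.0.0/18


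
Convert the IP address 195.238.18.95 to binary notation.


195 = 11000011
238 = 11101110
18 = 00010010
95 = 01011111
Binary: 11000011.11101110.00010010.01011111


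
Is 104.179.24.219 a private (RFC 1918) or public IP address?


RFC 1918 private ranges:
  10.0.0.0/8 (10.0.0.0 - 10.255.255.255)
  172.16.0.0/12 (172.16.0.0 - 172.31.255.255)
  192.168.0.0/16 (192.168.0.0 - 192.168.255.255)
Public (not in any RFC 1918 range)


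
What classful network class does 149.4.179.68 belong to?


First octet: 149
Binary: 10010101
10xxxxxx -> Class B (128-191)
Class B, default mask 255.255.0.0 (/16)


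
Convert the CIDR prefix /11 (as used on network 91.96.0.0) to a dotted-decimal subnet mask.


/11 means 11 network bits, 21 host bits
Binary: 11111111111000000000000000000000
Mask: 255.224.0.0


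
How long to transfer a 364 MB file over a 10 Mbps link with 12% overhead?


Effective throughput = 10 * (1 - 12/100) = 8.8 Mbps
File size in Mb = 364 * 8 = 2912 Mb
Time = 2912 / 8.8
Time = 330.9091 seconds


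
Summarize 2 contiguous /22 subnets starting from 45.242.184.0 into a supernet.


Original prefix: /22
Number of subnets: 2 = 2^1
New prefix = 22 - 1 = 21
Supernet: 45.242.184.0/21


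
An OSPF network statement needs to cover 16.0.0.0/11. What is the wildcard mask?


Subnet mask: 255.224.0.0
Wildcard = 255.255.255.255 - subnet mask
255 - 255 = 0
255 - 224 = 31
255 - 0 = 255
255 - 0 = 255
Wildcard: 0.31.255.255


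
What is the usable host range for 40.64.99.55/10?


Network: 40.64.0.0
Broadcast: 40.127.255.255
First usable = network + 1
Last usable = broadcast - 1
Range: 40.64.0.1 to 40.127.255.254


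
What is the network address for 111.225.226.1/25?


IP:   01101111.11100001.11100010.00000001
Mask: 11111111.11111111.11111111.10000000
AND operation:
Net:  01101111.11100001.11100010.00000000
Network: 111.225.226.0/25


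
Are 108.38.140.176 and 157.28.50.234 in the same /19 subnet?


Mask: 255.255.224.0
108.38.140.176 AND mask = 108.38.128.0
157.28.50.234 AND mask = 157.28.32.0
No, different subnets (108.38.128.0 vs 157.28.32.0)


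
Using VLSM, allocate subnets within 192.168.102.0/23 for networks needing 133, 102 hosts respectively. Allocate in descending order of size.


133 hosts -> /24 (254 usable): 192.168.102.0/24
102 hosts -> /25 (126 usable): 192.168.103.0/25
Allocation: 192.168.102.0/24 (133 hosts, 254 usable); 192.168.103.0/25 (102 hosts, 126 usable)


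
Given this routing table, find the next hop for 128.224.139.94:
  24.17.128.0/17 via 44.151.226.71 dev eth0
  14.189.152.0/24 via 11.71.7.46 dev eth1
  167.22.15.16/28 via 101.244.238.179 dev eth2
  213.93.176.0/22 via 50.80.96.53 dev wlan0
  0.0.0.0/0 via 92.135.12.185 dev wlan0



Longest prefix match for 128.224.139.94:
  /17 24.17.128.0: no
  /24 14.189.152.0: no
  /28 167.22.15.16: no
  /22 213.93.176.0: no
  /0 0.0.0.0: MATCH
Selected: next-hop 92.135.12.185 via wlan0 (matched /0)


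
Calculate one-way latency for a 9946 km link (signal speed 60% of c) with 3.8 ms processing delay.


Speed = 0.6 * 3e5 km/s = 180000 km/s
Propagation delay = 9946 / 180000 = 0.0553 s = 55.2556 ms
Processing delay = 3.8 ms
Total one-way latency = 59.0556 ms


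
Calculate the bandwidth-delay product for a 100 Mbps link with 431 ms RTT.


BDP = bandwidth * RTT
= 100 Mbps * 431 ms
= 100 * 1e6 * 431 / 1000 bits
= 43100000 bits
= 5387500 bytes
= 5261.2305 KB
BDP = 43100000 bits (5387500 bytes)


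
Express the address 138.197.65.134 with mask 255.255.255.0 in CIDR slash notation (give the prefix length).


Binary: 11111111.11111111.11111111.00000000
Count leading 1s
Prefix: /24


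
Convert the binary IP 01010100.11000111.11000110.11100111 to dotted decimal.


01010100 = 84
11000111 = 199
11000110 = 198
11100111 = 231
IP: 84.199.198.231


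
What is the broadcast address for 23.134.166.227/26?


Network: 23.134.166.192/26
Host bits = 6
Set all host bits to 1:
Broadcast: 23.134.166.255


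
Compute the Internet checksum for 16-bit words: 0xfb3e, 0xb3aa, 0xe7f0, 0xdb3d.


Sum all words (with carry folding):
+ 0xfb3e = 0xfb3e
+ 0xb3aa = 0xaee9
+ 0xe7f0 = 0x96da
+ 0xdb3d = 0x7218
One's complement: ~0x7218
Checksum = 0x8de7


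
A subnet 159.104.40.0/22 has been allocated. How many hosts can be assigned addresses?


Host bits = 32 - 22 = 10
Total addresses = 2^10 = 1024
Usable = total - 2 (network and broadcast)
Usable hosts: 1022


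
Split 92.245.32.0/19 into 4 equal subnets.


New prefix = 19 + 2 = 21
Each subnet has 2048 addresses
  92.245.32.0/21
  92.245.40.0/21
  92.245.48.0/21
  92.245.56.0/21
Subnets: 92.245.32.0/21, 92.245.40.0/21, 92.245.48.0/21, 92.245.56.0/21


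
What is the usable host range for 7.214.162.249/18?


Network: 7.214.128.0
Broadcast: 7.214.191.255
First usable = network + 1
Last usable = broadcast - 1
Range: 7.214.128.1 to 7.214.191.254


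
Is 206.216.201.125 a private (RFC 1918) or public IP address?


RFC 1918 private ranges:
  10.0.0.0/8 (10.0.0.0 - 10.255.255.255)
  172.16.0.0/12 (172.16.0.0 - 172.31.255.255)
  192.168.0.0/16 (192.168.0.0 - 192.168.255.255)
Public (not in any RFC 1918 range)


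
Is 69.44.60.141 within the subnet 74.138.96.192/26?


Subnet network: 74.138.96.192
Test IP AND mask: 69.44.60.128
No, 69.44.60.141 is not in 74.138.96.192/26


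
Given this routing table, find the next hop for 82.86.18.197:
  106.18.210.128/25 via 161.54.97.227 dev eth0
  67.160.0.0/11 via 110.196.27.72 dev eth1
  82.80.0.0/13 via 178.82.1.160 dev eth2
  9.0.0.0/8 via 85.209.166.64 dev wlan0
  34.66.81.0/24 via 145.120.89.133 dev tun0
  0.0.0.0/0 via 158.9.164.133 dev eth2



Longest prefix match for 82.86.18.197:
  /25 106.18.210.128: no
  /11 67.160.0.0: no
  /13 82.80.0.0: MATCH
  /8 9.0.0.0: no
  /24 34.66.81.0: no
  /0 0.0.0.0: MATCH
Selected: next-hop 178.82.1.160 via eth2 (matched /13)


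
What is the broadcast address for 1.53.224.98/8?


Network: 1.0.0.0/8
Host bits = 24
Set all host bits to 1:
Broadcast: 1.255.255.255


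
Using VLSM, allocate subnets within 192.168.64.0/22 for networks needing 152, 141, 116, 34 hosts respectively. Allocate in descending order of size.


152 hosts -> /24 (254 usable): 192.168.64.0/24
141 hosts -> /24 (254 usable): 192.168.65.0/24
116 hosts -> /25 (126 usable): 192.168.66.0/25
34 hosts -> /26 (62 usable): 192.168.66.128/26
Allocation: 192.168.64.0/24 (152 hosts, 254 usable); 192.168.65.0/24 (141 hosts, 254 usable); 192.168.66.0/25 (116 hosts, 126 usable); 192.168.66.128/26 (34 hosts, 62 usable)


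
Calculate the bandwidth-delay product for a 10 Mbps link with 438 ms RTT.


BDP = bandwidth * RTT
= 10 Mbps * 438 ms
= 10 * 1e6 * 438 / 1000 bits
= 4380000 bits
= 547500 bytes
= 534.668 KB
BDP = 4380000 bits (547500 bytes)


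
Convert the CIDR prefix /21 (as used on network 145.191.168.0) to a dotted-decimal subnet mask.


/21 means 21 network bits, 11 host bits
Binary: 11111111111111111111100000000000
Mask: 255.255.248.0


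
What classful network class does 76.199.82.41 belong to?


First octet: 76
Binary: 01001100
0xxxxxxx -> Class A (1-126)
Class A, default mask 255.0.0.0 (/8)


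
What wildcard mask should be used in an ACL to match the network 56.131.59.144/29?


Subnet mask: 255.255.255.248
Wildcard = 255.255.255.255 - subnet mask
255 - 255 = 0
255 - 255 = 0
255 - 255 = 0
255 - 248 = 7
Wildcard: 0.0.0.7


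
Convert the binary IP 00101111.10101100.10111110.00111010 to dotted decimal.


00101111 = 47
10101100 = 172
10111110 = 190
00111010 = 58
IP: 47.172.190.58


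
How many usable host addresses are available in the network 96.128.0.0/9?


Host bits = 32 - 9 = 23
Total addresses = 2^23 = 8388608
Usable = total - 2 (network and broadcast)
Usable hosts: 8388606


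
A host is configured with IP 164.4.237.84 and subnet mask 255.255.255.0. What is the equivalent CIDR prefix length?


Binary: 11111111.11111111.11111111.00000000
Count leading 1s
Prefix: /24


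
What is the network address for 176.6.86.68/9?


IP:   10110000.00000110.01010110.01000100
Mask: 11111111.10000000.00000000.00000000
AND operation:
Net:  10110000.00000000.00000000.00000000
Network: 176.0.0.0/9


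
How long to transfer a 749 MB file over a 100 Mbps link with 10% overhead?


Effective throughput = 100 * (1 - 10/100) = 90 Mbps
File size in Mb = 749 * 8 = 5992 Mb
Time = 5992 / 90
Time = 66.5778 seconds


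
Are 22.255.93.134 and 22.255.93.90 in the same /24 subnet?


Mask: 255.255.255.0
22.255.93.134 AND mask = 22.255.93.0
22.255.93.90 AND mask = 22.255.93.0
Yes, same subnet (22.255.93.0)


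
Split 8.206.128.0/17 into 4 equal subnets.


New prefix = 17 + 2 = 19
Each subnet has 8192 addresses
  8.206.128.0/19
  8.206.160.0/19
  8.206.192.0/19
  8.206.224.0/19
Subnets: 8.206.128.0/19, 8.206.160.0/19, 8.206.192.0/19, 8.206.224.0/19


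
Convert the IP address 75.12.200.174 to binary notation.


75 = 01001011
12 = 00001100
200 = 11001000
174 = 10101110
Binary: 01001011.00001100.11001000.10101110


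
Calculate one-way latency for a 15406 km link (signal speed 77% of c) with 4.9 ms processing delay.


Speed = 0.77 * 3e5 km/s = 231000 km/s
Propagation delay = 15406 / 231000 = 0.0667 s = 66.6926 ms
Processing delay = 4.9 ms
Total one-way latency = 71.5926 ms


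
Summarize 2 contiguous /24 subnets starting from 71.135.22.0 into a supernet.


Original prefix: /24
Number of subnets: 2 = 2^1
New prefix = 24 - 1 = 23
Supernet: 71.135.22.0/23


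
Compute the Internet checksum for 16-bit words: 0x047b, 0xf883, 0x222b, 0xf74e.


Sum all words (with carry folding):
+ 0x047b = 0x047b
+ 0xf883 = 0xfcfe
+ 0x222b = 0x1f2a
+ 0xf74e = 0x1679
One's complement: ~0x1679
Checksum = 0xe986


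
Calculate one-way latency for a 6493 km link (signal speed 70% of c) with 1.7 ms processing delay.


Speed = 0.7 * 3e5 km/s = 210000 km/s
Propagation delay = 6493 / 210000 = 0.0309 s = 30.919 ms
Processing delay = 1.7 ms
Total one-way latency = 32.619 ms


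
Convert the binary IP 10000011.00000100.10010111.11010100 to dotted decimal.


10000011 = 131
00000100 = 4
10010111 = 151
11010100 = 212
IP: 131.4.151.212


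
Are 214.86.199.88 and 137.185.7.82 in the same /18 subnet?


Mask: 255.255.192.0
214.86.199.88 AND mask = 214.86.192.0
137.185.7.82 AND mask = 137.185.0.0
No, different subnets (214.86.192.0 vs 137.185.0.0)


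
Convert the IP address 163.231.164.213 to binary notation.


163 = 10100011
231 = 11100111
164 = 10100100
213 = 11010101
Binary: 10100011.11100111.10100100.11010101


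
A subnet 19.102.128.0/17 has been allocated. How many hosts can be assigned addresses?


Host bits = 32 - 17 = 15
Total addresses = 2^15 = 32768
Usable = total - 2 (network and broadcast)
Usable hosts: 32766


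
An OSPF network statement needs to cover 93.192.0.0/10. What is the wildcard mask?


Subnet mask: 255.192.0.0
Wildcard = 255.255.255.255 - subnet mask
255 - 255 = 0
255 - 192 = 63
255 - 0 = 255
255 - 0 = 255
Wildcard: 0.63.255.255


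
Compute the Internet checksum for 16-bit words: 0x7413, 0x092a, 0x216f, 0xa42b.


Sum all words (with carry folding):
+ 0x7413 = 0x7413
+ 0x092a = 0x7d3d
+ 0x216f = 0x9eac
+ 0xa42b = 0x42d8
One's complement: ~0x42d8
Checksum = 0xbd27


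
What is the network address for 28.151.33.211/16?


IP:   00011100.10010111.00100001.11010011
Mask: 11111111.11111111.00000000.00000000
AND operation:
Net:  00011100.10010111.00000000.00000000
Network: 28.151.0.0/16


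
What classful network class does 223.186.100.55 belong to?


First octet: 223
Binary: 11011111
110xxxxx -> Class C (192-223)
Class C, default mask 255.255.255.0 (/24)


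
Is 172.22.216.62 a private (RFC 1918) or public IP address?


RFC 1918 private ranges:
  10.0.0.0/8 (10.0.0.0 - 10.255.255.255)
  172.16.0.0/12 (172.16.0.0 - 172.31.255.255)
  192.168.0.0/16 (192.168.0.0 - 192.168.255.255)
Private (in 172.16.0.0/12)


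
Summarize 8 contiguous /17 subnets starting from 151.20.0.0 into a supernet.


Original prefix: /17
Number of subnets: 8 = 2^3
New prefix = 17 - 3 = 14
Supernet: 151.20.0.0/14


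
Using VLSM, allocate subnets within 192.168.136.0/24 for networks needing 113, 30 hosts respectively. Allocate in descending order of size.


113 hosts -> /25 (126 usable): 192.168.136.0/25
30 hosts -> /27 (30 usable): 192.168.136.128/27
Allocation: 192.168.136.0/25 (113 hosts, 126 usable); 192.168.136.128/27 (30 hosts, 30 usable)


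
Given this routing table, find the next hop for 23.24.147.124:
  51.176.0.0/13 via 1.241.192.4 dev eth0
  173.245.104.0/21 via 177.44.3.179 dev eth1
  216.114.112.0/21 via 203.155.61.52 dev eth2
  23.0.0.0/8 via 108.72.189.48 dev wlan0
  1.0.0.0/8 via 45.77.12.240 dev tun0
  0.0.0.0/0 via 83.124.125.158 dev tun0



Longest prefix match for 23.24.147.124:
  /13 51.176.0.0: no
  /21 173.245.104.0: no
  /21 216.114.112.0: no
  /8 23.0.0.0: MATCH
  /8 1.0.0.0: no
  /0 0.0.0.0: MATCH
Selected: next-hop 108.72.189.48 via wlan0 (matched /8)


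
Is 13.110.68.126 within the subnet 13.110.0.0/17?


Subnet network: 13.110.0.0
Test IP AND mask: 13.110.0.0
Yes, 13.110.68.126 is in 13.110.0.0/17


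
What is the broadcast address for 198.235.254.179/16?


Network: 198.235.0.0/16
Host bits = 16
Set all host bits to 1:
Broadcast: 198.235.255.255


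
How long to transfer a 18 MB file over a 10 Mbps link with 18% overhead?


Effective throughput = 10 * (1 - 18/100) = 8.2 Mbps
File size in Mb = 18 * 8 = 144 Mb
Time = 144 / 8.2
Time = 17.561 seconds


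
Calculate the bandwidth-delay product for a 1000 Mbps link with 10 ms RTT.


BDP = bandwidth * RTT
= 1000 Mbps * 10 ms
= 1000 * 1e6 * 10 / 1000 bits
= 10000000 bits
= 1250000 bytes
= 1220.7031 KB
BDP = 10000000 bits (1250000 bytes)


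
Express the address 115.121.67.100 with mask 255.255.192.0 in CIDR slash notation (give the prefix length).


Binary: 11111111.11111111.11000000.00000000
Count leading 1s
Prefix: /18


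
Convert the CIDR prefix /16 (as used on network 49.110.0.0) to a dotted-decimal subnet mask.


/16 means 16 network bits, 16 host bits
Binary: 11111111111111110000000000000000
Mask: 255.255.0.0


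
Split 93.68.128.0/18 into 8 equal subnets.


New prefix = 18 + 3 = 21
Each subnet has 2048 addresses
  93.68.128.0/21
  93.68.136.0/21
  93.68.144.0/21
  93.68.152.0/21
  93.68.160.0/21
  93.68.168.0/21
  93.68.176.0/21
  93.68.184.0/21
Subnets: 93.68.128.0/21, 93.68.136.0/21, 93.68.144.0/21, 93.68.152.0/21, 93.68.160.0/21, 93.68.168.0/21, 93.68.176.0/21, 93.68.184.0/21


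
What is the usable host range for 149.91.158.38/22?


Network: 149.91.156.0
Broadcast: 149.91.159.255
First usable = network + 1
Last usable = broadcast - 1
Range: 149.91.156.1 to 149.91.159.254


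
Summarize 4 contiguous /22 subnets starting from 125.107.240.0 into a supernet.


Original prefix: /22
Number of subnets: 4 = 2^2
New prefix = 22 - 2 = 20
Supernet: 125.107.240.0/20


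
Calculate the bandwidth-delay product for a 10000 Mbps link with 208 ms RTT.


BDP = bandwidth * RTT
= 10000 Mbps * 208 ms
= 10000 * 1e6 * 208 / 1000 bits
= 2080000000 bits
= 260000000 bytes
= 253906.25 KB
BDP = 2080000000 bits (260000000 bytes)


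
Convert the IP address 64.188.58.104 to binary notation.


64 = 01000000
188 = 10111100
58 = 00111010
104 = 01101000
Binary: 01000000.10111100.00111010.01101000


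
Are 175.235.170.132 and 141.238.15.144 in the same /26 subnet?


Mask: 255.255.255.192
175.235.170.132 AND mask = 175.235.170.128
141.238.15.144 AND mask = 141.238.15.128
No, different subnets (175.235.170.128 vs 141.238.15.128)


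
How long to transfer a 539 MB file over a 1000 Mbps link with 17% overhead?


Effective throughput = 1000 * (1 - 17/100) = 830 Mbps
File size in Mb = 539 * 8 = 4312 Mb
Time = 4312 / 830
Time = 5.1952 seconds


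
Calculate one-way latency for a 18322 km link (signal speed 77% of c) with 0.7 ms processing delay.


Speed = 0.77 * 3e5 km/s = 231000 km/s
Propagation delay = 18322 / 231000 = 0.0793 s = 79.316 ms
Processing delay = 0.7 ms
Total one-way latency = 80.016 ms


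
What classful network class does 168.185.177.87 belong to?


First octet: 168
Binary: 10101000
10xxxxxx -> Class B (128-191)
Class B, default mask 255.255.0.0 (/16)


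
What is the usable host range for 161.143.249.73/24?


Network: 161.143.249.0
Broadcast: 161.143.249.255
First usable = network + 1
Last usable = broadcast - 1
Range: 161.143.249.1 to 161.143.249.254


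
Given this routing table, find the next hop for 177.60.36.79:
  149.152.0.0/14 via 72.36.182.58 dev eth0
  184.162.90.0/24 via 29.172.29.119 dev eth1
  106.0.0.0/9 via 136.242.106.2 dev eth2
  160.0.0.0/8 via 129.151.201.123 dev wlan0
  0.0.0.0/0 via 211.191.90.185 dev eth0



Longest prefix match for 177.60.36.79:
  /14 149.152.0.0: no
  /24 184.162.90.0: no
  /9 106.0.0.0: no
  /8 160.0.0.0: no
  /0 0.0.0.0: MATCH
Selected: next-hop 211.191.90.185 via eth0 (matched /0)


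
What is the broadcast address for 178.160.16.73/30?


Network: 178.160.16.72/30
Host bits = 2
Set all host bits to 1:
Broadcast: 178.160.16.75


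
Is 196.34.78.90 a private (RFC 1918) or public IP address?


RFC 1918 private ranges:
  10.0.0.0/8 (10.0.0.0 - 10.255.255.255)
  172.16.0.0/12 (172.16.0.0 - 172.31.255.255)
  192.168.0.0/16 (192.168.0.0 - 192.168.255.255)
Public (not in any RFC 1918 range)


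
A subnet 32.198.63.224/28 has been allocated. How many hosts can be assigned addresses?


Host bits = 32 - 28 = 4
Total addresses = 2^4 = 16
Usable = total - 2 (network and broadcast)
Usable hosts: 14


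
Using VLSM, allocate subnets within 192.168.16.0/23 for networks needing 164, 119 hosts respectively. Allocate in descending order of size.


164 hosts -> /24 (254 usable): 192.168.16.0/24
119 hosts -> /25 (126 usable): 192.168.17.0/25
Allocation: 192.168.16.0/24 (164 hosts, 254 usable); 192.168.17.0/25 (119 hosts, 126 usable)


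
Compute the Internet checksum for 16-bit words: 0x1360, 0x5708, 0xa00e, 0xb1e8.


Sum all words (with carry folding):
+ 0x1360 = 0x1360
+ 0x5708 = 0x6a68
+ 0xa00e = 0x0a77
+ 0xb1e8 = 0xbc5f
One's complement: ~0xbc5f
Checksum = 0x43a0


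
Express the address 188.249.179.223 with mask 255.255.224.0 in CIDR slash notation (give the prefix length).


Binary: 11111111.11111111.11100000.00000000
Count leading 1s
Prefix: /19


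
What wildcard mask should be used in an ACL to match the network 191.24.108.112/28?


Subnet mask: 255.255.255.240
Wildcard = 255.255.255.255 - subnet mask
255 - 255 = 0
255 - 255 = 0
255 - 255 = 0
255 - 240 = 15
Wildcard: 0.0.0.15


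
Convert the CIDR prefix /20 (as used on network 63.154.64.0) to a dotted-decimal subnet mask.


/20 means 20 network bits, 12 host bits
Binary: 11111111111111111111000000000000
Mask: 255.255.240.0


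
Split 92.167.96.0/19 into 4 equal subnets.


New prefix = 19 + 2 = 21
Each subnet has 2048 addresses
  92.167.96.0/21
  92.167.104.0/21
  92.167.112.0/21
  92.167.120.0/21
Subnets: 92.167.96.0/21, 92.167.104.0/21, 92.167.112.0/21, 92.167.120.0/21


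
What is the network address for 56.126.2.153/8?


IP:   00111000.01111110.00000010.10011001
Mask: 11111111.00000000.00000000.00000000
AND operation:
Net:  00111000.00000000.00000000.00000000
Network: 56.0.0.0/8


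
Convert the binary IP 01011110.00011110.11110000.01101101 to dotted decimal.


01011110 = 94
00011110 = 30
11110000 = 240
01101101 = 109
IP: 94.30.240.109


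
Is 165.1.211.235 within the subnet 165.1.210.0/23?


Subnet network: 165.1.210.0
Test IP AND mask: 165.1.210.0
Yes, 165.1.211.235 is in 165.1.210.0/23


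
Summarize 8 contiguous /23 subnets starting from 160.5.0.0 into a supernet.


Original prefix: /23
Number of subnets: 8 = 2^3
New prefix = 23 - 3 = 20
Supernet: 160.5.0.0/20


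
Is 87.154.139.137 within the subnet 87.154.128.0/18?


Subnet network: 87.154.128.0
Test IP AND mask: 87.154.128.0
Yes, 87.154.139.137 is in 87.154.128.0/18


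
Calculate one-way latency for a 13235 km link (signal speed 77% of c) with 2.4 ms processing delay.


Speed = 0.77 * 3e5 km/s = 231000 km/s
Propagation delay = 13235 / 231000 = 0.0573 s = 57.2944 ms
Processing delay = 2.4 ms
Total one-way latency = 59.6944 ms


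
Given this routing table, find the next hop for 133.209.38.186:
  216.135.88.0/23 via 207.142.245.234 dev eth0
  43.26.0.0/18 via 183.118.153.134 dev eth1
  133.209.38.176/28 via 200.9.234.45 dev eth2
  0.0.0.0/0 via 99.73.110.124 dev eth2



Longest prefix match for 133.209.38.186:
  /23 216.135.88.0: no
  /18 43.26.0.0: no
  /28 133.209.38.176: MATCH
  /0 0.0.0.0: MATCH
Selected: next-hop 200.9.234.45 via eth2 (matched /28)


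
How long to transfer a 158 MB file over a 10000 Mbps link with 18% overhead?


Effective throughput = 10000 * (1 - 18/100) = 8200 Mbps
File size in Mb = 158 * 8 = 1264 Mb
Time = 1264 / 8200
Time = 0.1541 seconds


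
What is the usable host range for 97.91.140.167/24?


Network: 97.91.140.0
Broadcast: 97.91.140.255
First usable = network + 1
Last usable = broadcast - 1
Range: 97.91.140.1 to 97.91.140.254


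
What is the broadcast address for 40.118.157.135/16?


Network: 40.118.0.0/16
Host bits = 16
Set all host bits to 1:
Broadcast: 40.118.255.255


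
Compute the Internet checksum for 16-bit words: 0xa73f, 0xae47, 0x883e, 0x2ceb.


Sum all words (with carry folding):
+ 0xa73f = 0xa73f
+ 0xae47 = 0x5587
+ 0x883e = 0xddc5
+ 0x2ceb = 0x0ab1
One's complement: ~0x0ab1
Checksum = 0xf54e


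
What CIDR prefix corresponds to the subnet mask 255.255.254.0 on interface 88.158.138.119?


Binary: 11111111.11111111.11111110.00000000
Count leading 1s
Prefix: /23


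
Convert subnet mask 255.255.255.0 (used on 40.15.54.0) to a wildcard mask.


Subnet mask: 255.255.255.0
Wildcard = 255.255.255.255 - subnet mask
255 - 255 = 0
255 - 255 = 0
255 - 255 = 0
255 - 0 = 255
Wildcard: 0.0.0.255


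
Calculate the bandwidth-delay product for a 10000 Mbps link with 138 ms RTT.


BDP = bandwidth * RTT
= 10000 Mbps * 138 ms
= 10000 * 1e6 * 138 / 1000 bits
= 1380000000 bits
= 172500000 bytes
= 168457.0312 KB
BDP = 1380000000 bits (172500000 bytes)


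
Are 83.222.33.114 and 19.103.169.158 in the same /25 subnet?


Mask: 255.255.255.128
83.222.33.114 AND mask = 83.222.33.0
19.103.169.158 AND mask = 19.103.169.128
No, different subnets (83.222.33.0 vs 19.103.169.128)


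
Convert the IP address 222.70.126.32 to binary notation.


222 = 11011110
70 = 01000110
126 = 01111110
32 = 00100000
Binary: 11011110.01000110.01111110.00100000


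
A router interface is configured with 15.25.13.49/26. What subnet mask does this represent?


/26 means 26 network bits, 6 host bits
Binary: 11111111111111111111111111000000
Mask: 255.255.255.192


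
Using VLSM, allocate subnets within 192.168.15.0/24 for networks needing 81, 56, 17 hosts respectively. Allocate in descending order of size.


81 hosts -> /25 (126 usable): 192.168.15.0/25
56 hosts -> /26 (62 usable): 192.168.15.128/26
17 hosts -> /27 (30 usable): 192.168.15.192/27
Allocation: 192.168.15.0/25 (81 hosts, 126 usable); 192.168.15.128/26 (56 hosts, 62 usable); 192.168.15.192/27 (17 hosts, 30 usable)


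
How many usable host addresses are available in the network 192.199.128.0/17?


Host bits = 32 - 17 = 15
Total addresses = 2^15 = 32768
Usable = total - 2 (network and broadcast)
Usable hosts: 32766


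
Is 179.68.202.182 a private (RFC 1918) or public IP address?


RFC 1918 private ranges:
  10.0.0.0/8 (10.0.0.0 - 10.255.255.255)
  172.16.0.0/12 (172.16.0.0 - 172.31.255.255)
  192.168.0.0/16 (192.168.0.0 - 192.168.255.255)
Public (not in any RFC 1918 range)


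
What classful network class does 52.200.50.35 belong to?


First octet: 52
Binary: 00110100
0xxxxxxx -> Class A (1-126)
Class A, default mask 255.0.0.0 (/8)


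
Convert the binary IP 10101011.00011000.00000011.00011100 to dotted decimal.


10101011 = 171
00011000 = 24
00000011 = 3
00011100 = 28
IP: 171.24.3.28


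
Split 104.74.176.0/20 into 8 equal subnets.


New prefix = 20 + 3 = 23
Each subnet has 512 addresses
  104.74.176.0/23
  104.74.178.0/23
  104.74.180.0/23
  104.74.182.0/23
  104.74.184.0/23
  104.74.186.0/23
  104.74.188.0/23
  104.74.190.0/23
Subnets: 104.74.176.0/23, 104.74.178.0/23, 104.74.180.0/23, 104.74.182.0/23, 104.74.184.0/23, 104.74.186.0/23, 104.74.188.0/23, 104.74.190.0/23


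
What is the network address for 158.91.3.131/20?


IP:   10011110.01011011.00000011.10000011
Mask: 11111111.11111111.11110000.00000000
AND operation:
Net:  10011110.01011011.00000000.00000000
Network: 158.91.0.0/20


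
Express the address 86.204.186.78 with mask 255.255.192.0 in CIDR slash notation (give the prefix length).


Binary: 11111111.11111111.11000000.00000000
Count leading 1s
Prefix: /18


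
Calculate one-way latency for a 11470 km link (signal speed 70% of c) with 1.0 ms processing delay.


Speed = 0.7 * 3e5 km/s = 210000 km/s
Propagation delay = 11470 / 210000 = 0.0546 s = 54.619 ms
Processing delay = 1.0 ms
Total one-way latency = 55.619 ms


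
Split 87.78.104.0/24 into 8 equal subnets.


New prefix = 24 + 3 = 27
Each subnet has 32 addresses
  87.78.104.0/27
  87.78.104.32/27
  87.78.104.64/27
  87.78.104.96/27
  87.78.104.128/27
  87.78.104.160/27
  87.78.104.192/27
  87.78.104.224/27
Subnets: 87.78.104.0/27, 87.78.104.32/27, 87.78.104.64/27, 87.78.104.96/27, 87.78.104.128/27, 87.78.104.160/27, 87.78.104.192/27, 87.78.104.224/27


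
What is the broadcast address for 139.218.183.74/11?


Network: 139.192.0.0/11
Host bits = 21
Set all host bits to 1:
Broadcast: 139.223.255.255


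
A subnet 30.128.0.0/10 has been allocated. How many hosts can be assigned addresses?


Host bits = 32 - 10 = 22
Total addresses = 2^22 = 4194304
Usable = total - 2 (network and broadcast)
Usable hosts: 4194302


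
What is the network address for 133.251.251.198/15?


IP:   10000101.11111011.11111011.11000110
Mask: 11111111.11111110.00000000.00000000
AND operation:
Net:  10000101.11111010.00000000.00000000
Network: 133.250.0.0/15


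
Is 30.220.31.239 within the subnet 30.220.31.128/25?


Subnet network: 30.220.31.128
Test IP AND mask: 30.220.31.128
Yes, 30.220.31.239 is in 30.220.31.128/25


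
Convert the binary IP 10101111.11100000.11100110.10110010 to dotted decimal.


10101111 = 175
11100000 = 224
11100110 = 230
10110010 = 178
IP: 175.224.230.178


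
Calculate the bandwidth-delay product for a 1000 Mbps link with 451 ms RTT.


BDP = bandwidth * RTT
= 1000 Mbps * 451 ms
= 1000 * 1e6 * 451 / 1000 bits
= 451000000 bits
= 56375000 bytes
= 55053.7109 KB
BDP = 451000000 bits (56375000 bytes)


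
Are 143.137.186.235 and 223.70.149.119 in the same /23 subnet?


Mask: 255.255.254.0
143.137.186.235 AND mask = 143.137.186.0
223.70.149.119 AND mask = 223.70.148.0
No, different subnets (143.137.186.0 vs 223.70.148.0)


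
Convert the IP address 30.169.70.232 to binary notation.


30 = 00011110
169 = 10101001
70 = 01000110
232 = 11101000
Binary: 00011110.10101001.01000110.11101000


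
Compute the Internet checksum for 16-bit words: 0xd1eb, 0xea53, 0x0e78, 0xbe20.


Sum all words (with carry folding):
+ 0xd1eb = 0xd1eb
+ 0xea53 = 0xbc3f
+ 0x0e78 = 0xcab7
+ 0xbe20 = 0x88d8
One's complement: ~0x88d8
Checksum = 0x7727


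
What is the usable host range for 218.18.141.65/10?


Network: 218.0.0.0
Broadcast: 218.63.255.255
First usable = network + 1
Last usable = broadcast - 1
Range: 218.0.0.1 to 218.63.255.254


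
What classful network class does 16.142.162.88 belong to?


First octet: 16
Binary: 00010000
0xxxxxxx -> Class A (1-126)
Class A, default mask 255.0.0.0 (/8)


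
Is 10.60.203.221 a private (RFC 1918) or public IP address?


RFC 1918 private ranges:
  10.0.0.0/8 (10.0.0.0 - 10.255.255.255)
  172.16.0.0/12 (172.16.0.0 - 172.31.255.255)
  192.168.0.0/16 (192.168.0.0 - 192.168.255.255)
Private (in 10.0.0.0/8)


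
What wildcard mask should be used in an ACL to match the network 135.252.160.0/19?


Subnet mask: 255.255.224.0
Wildcard = 255.255.255.255 - subnet mask
255 - 255 = 0
255 - 255 = 0
255 - 224 = 31
255 - 0 = 255
Wildcard: 0.0.31.255


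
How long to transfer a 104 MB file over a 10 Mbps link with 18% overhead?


Effective throughput = 10 * (1 - 18/100) = 8.2 Mbps
File size in Mb = 104 * 8 = 832 Mb
Time = 832 / 8.2
Time = 101.4634 seconds


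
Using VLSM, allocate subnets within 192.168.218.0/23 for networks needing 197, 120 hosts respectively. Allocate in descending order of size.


197 hosts -> /24 (254 usable): 192.168.218.0/24
120 hosts -> /25 (126 usable): 192.168.219.0/25
Allocation: 192.168.218.0/24 (197 hosts, 254 usable); 192.168.219.0/25 (120 hosts, 126 usable)


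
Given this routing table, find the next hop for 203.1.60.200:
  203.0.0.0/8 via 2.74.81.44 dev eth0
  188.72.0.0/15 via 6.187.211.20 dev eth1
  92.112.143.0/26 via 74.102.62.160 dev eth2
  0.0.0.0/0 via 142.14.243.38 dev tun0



Longest prefix match for 203.1.60.200:
  /8 203.0.0.0: MATCH
  /15 188.72.0.0: no
  /26 92.112.143.0: no
  /0 0.0.0.0: MATCH
Selected: next-hop 2.74.81.44 via eth0 (matched /8)


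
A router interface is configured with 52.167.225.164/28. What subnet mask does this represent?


/28 means 28 network bits, 4 host bits
Binary: 11111111111111111111111111110000
Mask: 255.255.255.240


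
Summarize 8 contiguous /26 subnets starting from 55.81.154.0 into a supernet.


Original prefix: /26
Number of subnets: 8 = 2^3
New prefix = 26 - 3 = 23
Supernet: 55.81.154.0/23


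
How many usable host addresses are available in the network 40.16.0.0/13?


Host bits = 32 - 13 = 19
Total addresses = 2^19 = 524288
Usable = total - 2 (network and broadcast)
Usable hosts: 524286


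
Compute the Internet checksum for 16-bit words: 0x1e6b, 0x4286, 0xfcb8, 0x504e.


Sum all words (with carry folding):
+ 0x1e6b = 0x1e6b
+ 0x4286 = 0x60f1
+ 0xfcb8 = 0x5daa
+ 0x504e = 0xadf8
One's complement: ~0xadf8
Checksum = 0x5207
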